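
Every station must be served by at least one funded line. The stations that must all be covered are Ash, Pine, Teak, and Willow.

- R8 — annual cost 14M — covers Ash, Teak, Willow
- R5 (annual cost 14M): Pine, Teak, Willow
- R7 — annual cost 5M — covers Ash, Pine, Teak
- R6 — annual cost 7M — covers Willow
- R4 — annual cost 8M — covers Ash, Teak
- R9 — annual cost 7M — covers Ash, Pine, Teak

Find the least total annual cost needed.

12

Choose R7 and R6: together they cover Ash, Pine, Teak, Willow — every station.
Total annual cost: 5 + 7 = 12.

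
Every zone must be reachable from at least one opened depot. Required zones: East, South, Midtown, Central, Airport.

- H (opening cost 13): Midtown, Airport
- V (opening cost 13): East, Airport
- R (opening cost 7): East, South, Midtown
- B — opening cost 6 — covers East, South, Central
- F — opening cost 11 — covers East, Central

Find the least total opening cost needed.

Choose H and B: together they cover East, South, Midtown, Central, Airport — every zone.
Total opening cost: 13 + 6 = 19.
No cover costs less than 19.

19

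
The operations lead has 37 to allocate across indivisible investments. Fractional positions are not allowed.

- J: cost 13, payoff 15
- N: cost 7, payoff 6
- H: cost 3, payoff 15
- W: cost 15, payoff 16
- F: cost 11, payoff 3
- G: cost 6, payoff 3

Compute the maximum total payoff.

This is a 0-1 knapsack instance.
N + H + W + G: cost 7 + 3 + 15 + 6 = 31 ≤ 37, payoff 6 + 15 + 16 + 3 = 40.
J + H + W + G: cost 13 + 3 + 15 + 6 = 37 ≤ 37, payoff 15 + 15 + 16 + 3 = 49.
J + H + W: cost 13 + 3 + 15 = 31 ≤ 37, payoff 15 + 15 + 16 = 46.
Best is J, H, W, and G with total payoff 49.

49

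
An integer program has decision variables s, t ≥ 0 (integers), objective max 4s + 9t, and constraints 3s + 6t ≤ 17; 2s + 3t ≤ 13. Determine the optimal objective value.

22

The continuous relaxation peaks at (0, 2.83) with value 25.50; rounding to a feasible lattice point costs some objective.
(s,t)=(1,2): 3·1+6·2=15≤17, 2·1+3·2=8≤13, objective 22.
(s,t)=(0,2): 3·0+6·2=12≤17, 2·0+3·2=6≤13, objective 18.
(s,t)=(2,1): 3·2+6·1=12≤17, 2·2+3·1=7≤13, objective 17.
Maximum is 22 at (s,t)=(1,2).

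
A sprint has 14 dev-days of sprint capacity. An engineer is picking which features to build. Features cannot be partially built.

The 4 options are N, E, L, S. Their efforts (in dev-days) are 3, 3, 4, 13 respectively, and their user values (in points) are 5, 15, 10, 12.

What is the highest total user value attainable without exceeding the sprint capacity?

This is an integer program with binary decision variables.
Allowing fractional choices, the relaxed optimum would be about 33.7, but features are indivisible.
N + E: effort 3 + 3 = 6 ≤ 14, user value 5 + 15 = 20.
N + E + L: effort 3 + 3 + 4 = 10 ≤ 14, user value 5 + 15 + 10 = 30.
E + L: effort 3 + 4 = 7 ≤ 14, user value 15 + 10 = 25.
Best is N, E, and L with total user value 30.

30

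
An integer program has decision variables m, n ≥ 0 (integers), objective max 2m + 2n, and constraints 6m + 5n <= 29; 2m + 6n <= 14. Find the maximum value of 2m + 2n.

10

(m,n)=(4,1) is feasible, giving 10.
(m,n)=(3,1) is feasible, giving 8.
The best lattice point is (4,1), giving 10.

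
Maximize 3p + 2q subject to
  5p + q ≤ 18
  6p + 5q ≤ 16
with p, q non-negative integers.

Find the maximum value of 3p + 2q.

The continuous relaxation peaks at (2.67, 0) with value 8.00; rounding to a feasible lattice point costs some objective.
(p,q)=(1,2): 5·1+1·2=7≤18, 6·1+5·2=16≤16, objective 7.
(p,q)=(0,3): 5·0+1·3=3≤18, 6·0+5·3=15≤16, objective 6.
(p,q)=(2,0): 5·2+1·0=10≤18, 6·2+5·0=12≤16, objective 6.
Maximum is 7 at (p,q)=(1,2).

7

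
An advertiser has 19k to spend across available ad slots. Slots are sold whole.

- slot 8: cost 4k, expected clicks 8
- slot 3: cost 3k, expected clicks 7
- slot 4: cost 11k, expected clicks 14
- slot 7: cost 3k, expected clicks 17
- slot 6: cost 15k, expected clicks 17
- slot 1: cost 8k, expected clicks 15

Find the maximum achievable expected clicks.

47

Allowing fractional choices, the relaxed optimum would be about 48.3, but ad slots are indivisible.
slot 3 + slot 7 + slot 1: cost 3 + 3 + 8 = 14 ≤ 19, expected clicks 7 + 17 + 15 = 39.
slot 8 + slot 7 + slot 1: cost 4 + 3 + 8 = 15 ≤ 19, expected clicks 8 + 17 + 15 = 40.
slot 8 + slot 3 + slot 7 + slot 1: cost 4 + 3 + 3 + 8 = 18 ≤ 19, expected clicks 8 + 7 + 17 + 15 = 47.
Best is slot 8, slot 3, slot 7, and slot 1 with total expected clicks 47.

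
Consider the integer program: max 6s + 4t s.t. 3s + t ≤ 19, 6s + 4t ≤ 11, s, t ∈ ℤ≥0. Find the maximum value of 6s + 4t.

(s,t)=(1,1) is feasible, giving 10.
(s,t)=(0,2) is feasible, giving 8.
The best lattice point is (1,1), giving 10.

10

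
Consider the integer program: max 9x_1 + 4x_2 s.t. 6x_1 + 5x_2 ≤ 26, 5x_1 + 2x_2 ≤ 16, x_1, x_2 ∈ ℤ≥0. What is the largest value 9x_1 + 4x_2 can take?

(x_1,x_2)=(3,0): 6·3+5·0=18≤26, 5·3+2·0=15≤16, objective 27.
(x_1,x_2)=(2,2): 6·2+5·2=22≤26, 5·2+2·2=14≤16, objective 26.
The best lattice point is (3,0), giving 27.

27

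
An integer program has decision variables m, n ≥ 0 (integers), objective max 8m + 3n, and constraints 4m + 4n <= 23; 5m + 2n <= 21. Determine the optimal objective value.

(m,n)=(4,0): 4·4+4·0=16≤23, 5·4+2·0=20≤21, objective 32.
(m,n)=(3,1): 4·3+4·1=16≤23, 5·3+2·1=17≤21, objective 27.
No feasible integer point exceeds 32.

32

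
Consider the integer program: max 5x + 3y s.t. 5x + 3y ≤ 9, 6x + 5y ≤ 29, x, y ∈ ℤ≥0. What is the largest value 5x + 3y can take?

9

(x,y)=(0,3): 5·0+3·3=9≤9, 6·0+5·3=15≤29, objective 9.
(x,y)=(0,2): 5·0+3·2=6≤9, 6·0+5·2=10≤29, objective 6.
No feasible integer point exceeds 9.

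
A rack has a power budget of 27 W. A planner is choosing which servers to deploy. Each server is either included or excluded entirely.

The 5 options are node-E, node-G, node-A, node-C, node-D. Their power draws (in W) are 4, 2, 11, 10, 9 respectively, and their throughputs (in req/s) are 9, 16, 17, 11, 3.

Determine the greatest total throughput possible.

This is an integer program with binary decision variables.
node-E + node-G + node-A + node-D: power draw 4 + 2 + 11 + 9 = 26 ≤ 27, throughput 9 + 16 + 17 + 3 = 45.
node-G + node-A + node-C: power draw 2 + 11 + 10 = 23 ≤ 27, throughput 16 + 17 + 11 = 44.
node-E + node-G + node-A + node-C: power draw 4 + 2 + 11 + 10 = 27 ≤ 27, throughput 9 + 16 + 17 + 11 = 53.
Best is node-E, node-G, node-A, and node-C with total throughput 53.

53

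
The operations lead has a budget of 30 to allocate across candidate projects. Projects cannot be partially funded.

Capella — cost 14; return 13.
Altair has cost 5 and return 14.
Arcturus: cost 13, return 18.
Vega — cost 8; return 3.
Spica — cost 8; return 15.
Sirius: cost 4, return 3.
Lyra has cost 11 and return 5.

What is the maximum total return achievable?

Altair + Arcturus + Spica + Sirius: cost 5 + 13 + 8 + 4 = 30 ≤ 30, return 14 + 18 + 15 + 3 = 50.
Capella + Altair + Spica: cost 14 + 5 + 8 = 27 ≤ 30, return 13 + 14 + 15 = 42.
Altair + Arcturus + Spica: cost 5 + 13 + 8 = 26 ≤ 30, return 14 + 18 + 15 = 47.
Best is Altair, Arcturus, Spica, and Sirius with total return 50.

50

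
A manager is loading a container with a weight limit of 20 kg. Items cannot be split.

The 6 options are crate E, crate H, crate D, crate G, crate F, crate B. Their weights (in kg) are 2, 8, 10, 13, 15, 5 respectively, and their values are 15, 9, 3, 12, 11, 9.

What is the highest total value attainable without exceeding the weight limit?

36

Take crate E, crate G, and crate B: weight 2 + 13 + 5 = 20 ≤ 20, value 15 + 12 + 9 = 36.
No other feasible combination does better.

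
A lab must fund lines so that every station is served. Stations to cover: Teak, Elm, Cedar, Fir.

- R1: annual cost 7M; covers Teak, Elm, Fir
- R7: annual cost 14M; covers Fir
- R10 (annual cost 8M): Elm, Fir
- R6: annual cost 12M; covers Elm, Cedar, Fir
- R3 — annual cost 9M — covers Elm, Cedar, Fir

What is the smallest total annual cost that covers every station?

Choose R1 and R3: together they cover Teak, Elm, Cedar, Fir — every station.
Total annual cost: 7 + 9 = 16.

16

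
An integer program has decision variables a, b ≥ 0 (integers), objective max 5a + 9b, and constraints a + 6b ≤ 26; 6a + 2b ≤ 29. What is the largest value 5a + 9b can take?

(a,b)=(2,4): 1·2+6·4=26≤26, 6·2+2·4=20≤29, objective 46.
(a,b)=(3,3): 1·3+6·3=21≤26, 6·3+2·3=24≤29, objective 42.
No feasible integer point exceeds 46.

46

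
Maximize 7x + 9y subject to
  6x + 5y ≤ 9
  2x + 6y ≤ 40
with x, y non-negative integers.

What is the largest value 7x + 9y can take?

(x,y)=(0,1) is feasible, giving 9.
(x,y)=(1,0) is feasible, giving 7.
(x,y)=(0,0) is feasible, giving 0.
The best lattice point is (0,1), giving 9.

9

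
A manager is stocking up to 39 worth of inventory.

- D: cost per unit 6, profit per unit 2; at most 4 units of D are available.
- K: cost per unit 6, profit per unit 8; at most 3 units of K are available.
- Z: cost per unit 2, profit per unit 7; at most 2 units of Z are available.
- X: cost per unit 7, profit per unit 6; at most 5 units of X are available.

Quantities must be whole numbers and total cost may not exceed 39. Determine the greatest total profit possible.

This is a bounded integer knapsack.
2×K, 2×Z, and 3×X: cost 37 ≤ 39, profit 2·8 + 2·7 + 3·6 = 48.
3×K, 2×Z, and 2×X: cost 36 ≤ 39, profit 3·8 + 2·7 + 2·6 = 50.
Best is 50.

50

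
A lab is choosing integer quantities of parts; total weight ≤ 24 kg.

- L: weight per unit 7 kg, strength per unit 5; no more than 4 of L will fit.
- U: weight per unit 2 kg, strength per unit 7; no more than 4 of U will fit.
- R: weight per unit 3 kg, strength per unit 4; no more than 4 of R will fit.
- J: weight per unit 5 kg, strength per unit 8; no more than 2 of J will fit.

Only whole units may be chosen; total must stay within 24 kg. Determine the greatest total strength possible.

Take 4×U, 2×R, and 2×J: weight 24 ≤ 24, strength 4·7 + 2·4 + 2·8 = 52.
U has the best ratio (7/2) and is taken to its limit of 4; remaining capacity is filled optimally with the others.

52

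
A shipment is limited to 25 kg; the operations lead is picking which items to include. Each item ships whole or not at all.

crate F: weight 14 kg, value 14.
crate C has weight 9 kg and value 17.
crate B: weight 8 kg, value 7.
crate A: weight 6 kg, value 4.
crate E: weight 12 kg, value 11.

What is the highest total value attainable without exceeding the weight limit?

31

crate F + crate C: weight 14 + 9 = 23 ≤ 25, value 14 + 17 = 31.
crate C + crate E: weight 9 + 12 = 21 ≤ 25, value 17 + 11 = 28.
Best is crate F and crate C with total value 31.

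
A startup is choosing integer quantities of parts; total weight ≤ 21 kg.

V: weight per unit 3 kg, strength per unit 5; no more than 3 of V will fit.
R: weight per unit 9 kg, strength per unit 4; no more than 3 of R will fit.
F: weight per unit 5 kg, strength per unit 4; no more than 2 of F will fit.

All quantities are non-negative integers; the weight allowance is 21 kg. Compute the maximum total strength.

23

3×V and 2×F: weight 19 ≤ 21, strength 3·5 + 2·4 = 23.
3×V and 1×F: weight 14 ≤ 21, strength 3·5 + 1·4 = 19.
Best is 23.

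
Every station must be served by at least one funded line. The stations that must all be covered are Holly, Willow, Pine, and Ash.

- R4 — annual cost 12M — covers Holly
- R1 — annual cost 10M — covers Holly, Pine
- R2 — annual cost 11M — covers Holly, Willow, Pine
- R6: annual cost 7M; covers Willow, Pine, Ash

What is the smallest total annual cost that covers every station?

17

Choose R1 and R6: together they cover Holly, Willow, Pine, Ash — every station.
Total annual cost: 10 + 7 = 17.
No cover costs less than 17.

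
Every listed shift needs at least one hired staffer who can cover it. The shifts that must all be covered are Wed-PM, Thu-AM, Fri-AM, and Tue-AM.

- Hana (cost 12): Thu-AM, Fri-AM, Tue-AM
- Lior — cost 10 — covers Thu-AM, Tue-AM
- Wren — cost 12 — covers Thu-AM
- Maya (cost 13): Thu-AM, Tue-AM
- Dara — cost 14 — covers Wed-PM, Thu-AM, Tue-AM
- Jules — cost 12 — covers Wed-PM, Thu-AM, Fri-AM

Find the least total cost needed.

Choose Lior and Jules: together they cover Wed-PM, Thu-AM, Fri-AM, Tue-AM — every shift.
Total cost: 10 + 12 = 22.

22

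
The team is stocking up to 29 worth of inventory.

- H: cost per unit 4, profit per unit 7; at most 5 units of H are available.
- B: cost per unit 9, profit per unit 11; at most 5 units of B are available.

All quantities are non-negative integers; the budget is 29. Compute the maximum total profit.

This is a bounded integer knapsack.
Take 5×H and 1×B: cost 29 ≤ 29, profit 5·7 + 1·11 = 46.
H has the best ratio (7/4) and is taken to its limit of 5; remaining capacity is filled optimally with the others.

46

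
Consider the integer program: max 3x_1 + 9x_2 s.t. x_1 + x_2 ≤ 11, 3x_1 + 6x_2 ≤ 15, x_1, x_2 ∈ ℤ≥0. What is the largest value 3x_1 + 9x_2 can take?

21

Relaxing integrality, the LP optimum is 22.50 at (x_1,x_2) = (0, 2.5), which is not an integer point.
(x_1,x_2)=(1,2): 1·1+1·2=3≤11, 3·1+6·2=15≤15, objective 21.
(x_1,x_2)=(0,2): 1·0+1·2=2≤11, 3·0+6·2=12≤15, objective 18.
(x_1,x_2)=(2,1): 1·2+1·1=3≤11, 3·2+6·1=12≤15, objective 15.
The best lattice point is (1,2), giving 21.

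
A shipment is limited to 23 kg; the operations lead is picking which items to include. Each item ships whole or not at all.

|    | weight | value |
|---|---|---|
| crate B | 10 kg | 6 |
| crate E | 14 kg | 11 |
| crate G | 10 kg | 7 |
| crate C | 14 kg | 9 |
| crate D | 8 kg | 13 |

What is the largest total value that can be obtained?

24

This is an integer program with binary decision variables.
Take crate E and crate D: weight 14 + 8 = 22 ≤ 23, value 11 + 13 = 24.
No other feasible combination does better.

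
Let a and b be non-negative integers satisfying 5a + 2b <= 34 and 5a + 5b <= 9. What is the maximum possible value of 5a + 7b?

The continuous relaxation peaks at (0, 1.8) with value 12.60; rounding to a feasible lattice point costs some objective.
(a,b)=(0,1) is feasible, giving 7.
(a,b)=(1,0) is feasible, giving 5.
(a,b)=(0,0) is feasible, giving 0.
The best lattice point is (0,1), giving 7.

7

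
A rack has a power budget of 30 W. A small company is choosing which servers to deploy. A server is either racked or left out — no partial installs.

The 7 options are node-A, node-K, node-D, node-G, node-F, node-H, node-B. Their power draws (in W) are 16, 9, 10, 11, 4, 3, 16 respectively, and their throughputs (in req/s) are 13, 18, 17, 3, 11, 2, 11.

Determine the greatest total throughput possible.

Take node-K, node-D, node-F, and node-H: power draw 9 + 10 + 4 + 3 = 26 ≤ 30, throughput 18 + 17 + 11 + 2 = 48.
No other feasible combination does better.

48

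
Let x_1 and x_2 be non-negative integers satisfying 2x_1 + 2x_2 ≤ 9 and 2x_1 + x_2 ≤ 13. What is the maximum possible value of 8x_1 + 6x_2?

The continuous relaxation peaks at (4.5, 0) with value 36.00; rounding to a feasible lattice point costs some objective.
(x_1,x_2)=(4,0): 2·4+2·0=8≤9, 2·4+1·0=8≤13, objective 32.
(x_1,x_2)=(3,1): 2·3+2·1=8≤9, 2·3+1·1=7≤13, objective 30.
(x_1,x_2)=(3,0): 2·3+2·0=6≤9, 2·3+1·0=6≤13, objective 24.
No feasible integer point exceeds 32.

32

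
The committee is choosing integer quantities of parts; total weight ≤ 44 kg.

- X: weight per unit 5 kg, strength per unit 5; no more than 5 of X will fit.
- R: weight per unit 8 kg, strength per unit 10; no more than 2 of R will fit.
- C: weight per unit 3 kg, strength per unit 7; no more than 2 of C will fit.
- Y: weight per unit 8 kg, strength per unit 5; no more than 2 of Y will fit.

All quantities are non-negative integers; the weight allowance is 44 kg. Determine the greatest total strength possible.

Take 4×X, 2×R, and 2×C: weight 42 ≤ 44, strength 4·5 + 2·10 + 2·7 = 54.
C has the best ratio (7/3) and is taken to its limit of 2; remaining capacity is filled optimally with the others.

54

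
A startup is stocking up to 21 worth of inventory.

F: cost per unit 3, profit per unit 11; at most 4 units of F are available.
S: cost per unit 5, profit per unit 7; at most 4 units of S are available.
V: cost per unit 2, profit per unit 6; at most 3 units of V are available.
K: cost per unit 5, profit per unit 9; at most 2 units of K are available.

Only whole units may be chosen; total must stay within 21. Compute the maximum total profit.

65

Take 4×F, 2×V, and 1×K: cost 21 ≤ 21, profit 4·11 + 2·6 + 1·9 = 65.
F has the best ratio (11/3) and is taken to its limit of 4; remaining capacity is filled optimally with the others.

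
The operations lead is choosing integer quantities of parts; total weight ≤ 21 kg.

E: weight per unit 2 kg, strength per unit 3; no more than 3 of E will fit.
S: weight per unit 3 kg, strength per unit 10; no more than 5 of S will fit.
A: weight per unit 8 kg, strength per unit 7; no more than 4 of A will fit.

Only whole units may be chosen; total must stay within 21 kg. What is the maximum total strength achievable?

2×E and 5×S: weight 19 ≤ 21, strength 2·3 + 5·10 = 56.
3×E and 5×S: weight 21 ≤ 21, strength 3·3 + 5·10 = 59.
Best is 59.

59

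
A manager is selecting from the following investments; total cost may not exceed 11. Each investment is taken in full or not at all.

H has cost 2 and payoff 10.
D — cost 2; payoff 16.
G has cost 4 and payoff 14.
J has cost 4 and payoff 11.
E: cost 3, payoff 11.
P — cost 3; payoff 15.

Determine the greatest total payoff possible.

H + D + G + P: cost 2 + 2 + 4 + 3 = 11 ≤ 11, payoff 10 + 16 + 14 + 15 = 55.
H + D + J + P: cost 2 + 2 + 4 + 3 = 11 ≤ 11, payoff 10 + 16 + 11 + 15 = 52.
H + D + E + P: cost 2 + 2 + 3 + 3 = 10 ≤ 11, payoff 10 + 16 + 11 + 15 = 52.
Best is H, D, G, and P with total payoff 55.

55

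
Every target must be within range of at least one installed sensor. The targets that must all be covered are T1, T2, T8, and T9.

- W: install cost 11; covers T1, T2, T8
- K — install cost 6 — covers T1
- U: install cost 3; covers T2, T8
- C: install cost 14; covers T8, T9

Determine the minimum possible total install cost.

23

Choose K, U, and C: together they cover T1, T2, T8, T9 — every target.
Total install cost: 6 + 3 + 14 = 23.
No cover costs less than 23.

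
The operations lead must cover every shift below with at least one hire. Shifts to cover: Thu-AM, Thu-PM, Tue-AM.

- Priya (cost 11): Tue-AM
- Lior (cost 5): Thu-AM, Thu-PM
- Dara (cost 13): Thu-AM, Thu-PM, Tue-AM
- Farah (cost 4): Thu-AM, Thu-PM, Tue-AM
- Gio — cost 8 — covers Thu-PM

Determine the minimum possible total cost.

Farah alone covers Thu-AM, Thu-PM, Tue-AM — every shift.
Total cost: 4.
No cover costs less than 4.

4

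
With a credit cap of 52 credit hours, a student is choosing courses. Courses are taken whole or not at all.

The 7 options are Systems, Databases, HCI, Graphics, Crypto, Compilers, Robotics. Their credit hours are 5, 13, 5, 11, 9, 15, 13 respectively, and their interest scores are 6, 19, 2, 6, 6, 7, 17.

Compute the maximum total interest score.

Allowing fractional choices, the relaxed optimum would be about 54.5, but courses are indivisible.
Systems + Databases + HCI + Crypto + Robotics: credit hours 5 + 13 + 5 + 9 + 13 = 45 ≤ 52, interest score 6 + 19 + 2 + 6 + 17 = 50.
Systems + Databases + Graphics + Crypto + Robotics: credit hours 5 + 13 + 11 + 9 + 13 = 51 ≤ 52, interest score 6 + 19 + 6 + 6 + 17 = 54.
Systems + Databases + HCI + Compilers + Robotics: credit hours 5 + 13 + 5 + 15 + 13 = 51 ≤ 52, interest score 6 + 19 + 2 + 7 + 17 = 51.
Best is Systems, Databases, Graphics, Crypto, and Robotics with total interest score 54.

54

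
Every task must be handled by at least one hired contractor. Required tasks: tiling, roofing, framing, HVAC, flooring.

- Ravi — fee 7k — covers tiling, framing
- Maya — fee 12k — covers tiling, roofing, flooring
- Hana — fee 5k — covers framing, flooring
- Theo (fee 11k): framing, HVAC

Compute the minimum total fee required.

23

Choose Maya and Theo: together they cover tiling, roofing, framing, HVAC, flooring — every task.
Total fee: 12 + 11 = 23.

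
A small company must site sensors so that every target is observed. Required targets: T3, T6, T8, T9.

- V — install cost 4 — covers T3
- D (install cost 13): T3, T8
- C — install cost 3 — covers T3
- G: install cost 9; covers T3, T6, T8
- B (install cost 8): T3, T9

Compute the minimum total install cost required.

The greedy cost-per-new-target heuristic would pick C, G, and B for 20, but a cheaper cover exists.
Choose G and B: together they cover T3, T6, T8, T9 — every target.
Total install cost: 9 + 8 = 17.
No cover costs less than 17.

17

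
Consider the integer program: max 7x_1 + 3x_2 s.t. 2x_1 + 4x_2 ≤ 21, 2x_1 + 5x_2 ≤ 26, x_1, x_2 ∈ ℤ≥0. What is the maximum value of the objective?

Relaxing integrality, the LP optimum is 73.50 at (x_1,x_2) = (10.5, 0), which is not an integer point.
(x_1,x_2)=(10,0) is feasible, giving 70.
(x_1,x_2)=(9,0) is feasible, giving 63.
The best lattice point is (10,0), giving 70.

70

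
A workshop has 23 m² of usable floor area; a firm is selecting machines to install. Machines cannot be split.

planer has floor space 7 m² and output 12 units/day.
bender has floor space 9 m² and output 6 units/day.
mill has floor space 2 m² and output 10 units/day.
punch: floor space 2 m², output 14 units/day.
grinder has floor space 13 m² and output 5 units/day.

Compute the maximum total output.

planer + bender + mill + punch: floor space 7 + 9 + 2 + 2 = 20 ≤ 23, output 12 + 6 + 10 + 14 = 42.
planer + bender + punch: floor space 7 + 9 + 2 = 18 ≤ 23, output 12 + 6 + 14 = 32.
planer + mill + punch: floor space 7 + 2 + 2 = 11 ≤ 23, output 12 + 10 + 14 = 36.
Best is planer, bender, mill, and punch with total output 42.

42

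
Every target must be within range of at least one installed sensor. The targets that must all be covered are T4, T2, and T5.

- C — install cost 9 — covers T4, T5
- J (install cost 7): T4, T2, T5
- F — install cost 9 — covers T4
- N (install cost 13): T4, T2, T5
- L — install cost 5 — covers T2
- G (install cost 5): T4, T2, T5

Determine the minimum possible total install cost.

5

G alone covers T4, T2, T5 — every target.
Total install cost: 5.
No cover costs less than 5.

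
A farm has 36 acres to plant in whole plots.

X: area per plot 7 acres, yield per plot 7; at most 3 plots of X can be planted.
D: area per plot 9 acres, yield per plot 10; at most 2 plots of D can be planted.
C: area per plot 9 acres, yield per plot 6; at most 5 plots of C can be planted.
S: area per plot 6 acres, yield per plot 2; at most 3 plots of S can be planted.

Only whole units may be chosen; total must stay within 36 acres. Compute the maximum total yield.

34

This is a bounded integer knapsack.
1×X, 2×D, and 1×C: area 34 ≤ 36, yield 1·7 + 2·10 + 1·6 = 33.
2×X and 2×D: area 32 ≤ 36, yield 2·7 + 2·10 = 34.
Best is 34.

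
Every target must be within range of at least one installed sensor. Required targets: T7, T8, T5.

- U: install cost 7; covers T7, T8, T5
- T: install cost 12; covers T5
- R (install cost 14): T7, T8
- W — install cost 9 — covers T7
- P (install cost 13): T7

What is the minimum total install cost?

U alone covers T7, T8, T5 — every target.
Total install cost: 7.
No cover costs less than 7.

7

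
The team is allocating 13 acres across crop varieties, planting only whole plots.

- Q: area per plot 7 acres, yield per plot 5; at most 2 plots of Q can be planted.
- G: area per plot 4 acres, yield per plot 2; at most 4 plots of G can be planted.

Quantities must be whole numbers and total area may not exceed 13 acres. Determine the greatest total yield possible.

This is a bounded integer knapsack.
1×Q and 1×G: area 11 ≤ 13, yield 1·5 + 1·2 = 7.
3×G: area 12 ≤ 13, yield 3·2 = 6.
Best is 7.

7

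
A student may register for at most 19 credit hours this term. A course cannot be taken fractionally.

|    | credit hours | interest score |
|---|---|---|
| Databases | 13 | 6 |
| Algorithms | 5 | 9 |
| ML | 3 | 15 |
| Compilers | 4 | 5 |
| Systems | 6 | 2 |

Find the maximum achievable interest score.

31

Allowing fractional choices, the relaxed optimum would be about 32.2, but courses are indivisible.
Algorithms + ML + Compilers: credit hours 5 + 3 + 4 = 12 ≤ 19, interest score 9 + 15 + 5 = 29.
Algorithms + ML + Compilers + Systems: credit hours 5 + 3 + 4 + 6 = 18 ≤ 19, interest score 9 + 15 + 5 + 2 = 31.
Algorithms + ML + Systems: credit hours 5 + 3 + 6 = 14 ≤ 19, interest score 9 + 15 + 2 = 26.
Best is Algorithms, ML, Compilers, and Systems with total interest score 31.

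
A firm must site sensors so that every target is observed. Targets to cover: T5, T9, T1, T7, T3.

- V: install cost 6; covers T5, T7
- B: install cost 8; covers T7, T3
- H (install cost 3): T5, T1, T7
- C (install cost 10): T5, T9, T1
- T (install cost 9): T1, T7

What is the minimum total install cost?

The greedy cost-per-new-target heuristic would pick H, B, and C for 21, but a cheaper cover exists.
Choose B and C: together they cover T5, T9, T1, T7, T3 — every target.
Total install cost: 8 + 10 = 18.
No cover costs less than 18.

18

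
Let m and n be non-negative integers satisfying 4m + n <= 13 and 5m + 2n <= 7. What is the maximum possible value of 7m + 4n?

(m,n)=(0,3): 4·0+1·3=3≤13, 5·0+2·3=6≤7, objective 12.
(m,n)=(0,2): 4·0+1·2=2≤13, 5·0+2·2=4≤7, objective 8.
No feasible integer point exceeds 12.

12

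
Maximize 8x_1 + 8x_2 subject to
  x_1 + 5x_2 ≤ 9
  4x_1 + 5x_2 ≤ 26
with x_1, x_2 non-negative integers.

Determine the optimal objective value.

The continuous relaxation peaks at (6.5, 0) with value 52.00; rounding to a feasible lattice point costs some objective.
(x_1,x_2)=(6,0): 1·6+5·0=6≤9, 4·6+5·0=24≤26, objective 48.
(x_1,x_2)=(5,0): 1·5+5·0=5≤9, 4·5+5·0=20≤26, objective 40.
No feasible integer point exceeds 48.

48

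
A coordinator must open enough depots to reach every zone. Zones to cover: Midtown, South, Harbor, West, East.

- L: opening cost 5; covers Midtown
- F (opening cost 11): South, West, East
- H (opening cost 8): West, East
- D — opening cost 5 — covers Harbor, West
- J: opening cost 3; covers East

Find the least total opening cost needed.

This is a weighted set-cover instance.
Choose L, F, and D: together they cover Midtown, South, Harbor, West, East — every zone.
Total opening cost: 5 + 11 + 5 = 21.

21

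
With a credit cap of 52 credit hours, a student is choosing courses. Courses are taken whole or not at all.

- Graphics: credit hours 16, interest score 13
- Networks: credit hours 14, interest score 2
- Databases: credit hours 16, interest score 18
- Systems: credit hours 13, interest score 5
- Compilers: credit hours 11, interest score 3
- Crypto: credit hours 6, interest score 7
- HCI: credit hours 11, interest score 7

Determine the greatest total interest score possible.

45

This is a 0-1 knapsack instance.
Allowing fractional choices, the relaxed optimum would be about 46.2, but courses are indivisible.
Graphics + Databases + Compilers + Crypto: credit hours 16 + 16 + 11 + 6 = 49 ≤ 52, interest score 13 + 18 + 3 + 7 = 41.
Graphics + Databases + Crypto + HCI: credit hours 16 + 16 + 6 + 11 = 49 ≤ 52, interest score 13 + 18 + 7 + 7 = 45.
Graphics + Databases + Systems + Crypto: credit hours 16 + 16 + 13 + 6 = 51 ≤ 52, interest score 13 + 18 + 5 + 7 = 43.
Best is Graphics, Databases, Crypto, and HCI with total interest score 45.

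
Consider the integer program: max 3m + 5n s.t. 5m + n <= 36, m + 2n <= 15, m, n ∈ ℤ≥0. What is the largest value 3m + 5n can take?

40

(m,n)=(5,5): 5·5+1·5=30≤36, 1·5+2·5=15≤15, objective 40.
(m,n)=(6,4): 5·6+1·4=34≤36, 1·6+2·4=14≤15, objective 38.
(m,n)=(4,5): 5·4+1·5=25≤36, 1·4+2·5=14≤15, objective 37.
Maximum is 40 at (m,n)=(5,5).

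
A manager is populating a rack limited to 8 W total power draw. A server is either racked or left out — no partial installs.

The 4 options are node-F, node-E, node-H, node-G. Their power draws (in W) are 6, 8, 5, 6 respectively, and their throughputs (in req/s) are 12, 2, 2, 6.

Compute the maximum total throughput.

Treat it as a binary knapsack problem.
Take node-F: power draw 6 ≤ 8, throughput 12.
No other feasible combination does better.

12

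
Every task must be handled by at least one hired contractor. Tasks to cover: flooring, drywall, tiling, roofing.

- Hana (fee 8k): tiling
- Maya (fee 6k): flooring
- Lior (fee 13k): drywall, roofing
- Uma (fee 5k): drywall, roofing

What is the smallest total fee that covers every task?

19

Choose Hana, Maya, and Uma: together they cover flooring, drywall, tiling, roofing — every task.
Total fee: 8 + 6 + 5 = 19.
No cover costs less than 19.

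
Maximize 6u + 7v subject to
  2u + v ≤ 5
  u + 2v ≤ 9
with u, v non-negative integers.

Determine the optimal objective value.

The continuous relaxation peaks at (0.333, 4.33) with value 32.33; rounding to a feasible lattice point costs some objective.
(u,v)=(0,4) is feasible, giving 28.
(u,v)=(1,3) is feasible, giving 27.
(u,v)=(0,3) is feasible, giving 21.
Maximum is 28 at (u,v)=(0,4).

28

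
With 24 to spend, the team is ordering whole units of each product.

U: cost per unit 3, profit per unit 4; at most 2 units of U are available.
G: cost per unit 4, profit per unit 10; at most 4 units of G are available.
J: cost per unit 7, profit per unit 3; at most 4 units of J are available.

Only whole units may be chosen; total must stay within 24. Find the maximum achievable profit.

This is a bounded integer knapsack.
Take 2×U and 4×G: cost 22 ≤ 24, profit 2·4 + 4·10 = 48.
G has the best ratio (10/4) and is taken to its limit of 4; remaining capacity is filled optimally with the others.

48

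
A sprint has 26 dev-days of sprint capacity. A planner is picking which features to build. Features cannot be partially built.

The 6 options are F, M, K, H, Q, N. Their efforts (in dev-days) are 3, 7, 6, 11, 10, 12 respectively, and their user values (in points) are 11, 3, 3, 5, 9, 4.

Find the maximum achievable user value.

Take F, M, K, and Q: effort 3 + 7 + 6 + 10 = 26 ≤ 26, user value 11 + 3 + 3 + 9 = 26.
No other feasible combination does better.

26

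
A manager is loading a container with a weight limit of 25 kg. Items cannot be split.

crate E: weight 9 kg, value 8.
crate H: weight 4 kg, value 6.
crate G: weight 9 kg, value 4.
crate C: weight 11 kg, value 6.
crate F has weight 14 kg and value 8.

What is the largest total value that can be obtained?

Allowing fractional choices, the relaxed optimum would be about 20.9, but items are indivisible.
crate E + crate F: weight 9 + 14 = 23 ≤ 25, value 8 + 8 = 16.
crate E + crate H + crate G: weight 9 + 4 + 9 = 22 ≤ 25, value 8 + 6 + 4 = 18.
crate E + crate H + crate C: weight 9 + 4 + 11 = 24 ≤ 25, value 8 + 6 + 6 = 20.
Best is crate E, crate H, and crate C with total value 20.

20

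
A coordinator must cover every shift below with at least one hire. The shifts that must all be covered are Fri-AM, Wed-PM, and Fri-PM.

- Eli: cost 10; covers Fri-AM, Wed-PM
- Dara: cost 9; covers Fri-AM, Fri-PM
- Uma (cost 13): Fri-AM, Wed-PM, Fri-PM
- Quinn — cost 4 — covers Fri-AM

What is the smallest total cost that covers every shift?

The greedy cost-per-new-shift heuristic would pick Quinn and Uma for 17, but a cheaper cover exists.
Uma alone covers Fri-AM, Wed-PM, Fri-PM — every shift.
Total cost: 13.
No cover costs less than 13.

13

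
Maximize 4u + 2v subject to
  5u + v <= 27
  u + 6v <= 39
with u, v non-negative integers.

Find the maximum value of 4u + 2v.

(u,v)=(4,5) is feasible, giving 26.
(u,v)=(4,4) is feasible, giving 24.
Maximum is 26 at (u,v)=(4,5).

26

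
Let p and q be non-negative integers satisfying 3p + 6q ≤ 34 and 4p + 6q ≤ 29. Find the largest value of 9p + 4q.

63

Relaxing integrality, the LP optimum is 65.25 at (p,q) = (7.25, 0), which is not an integer point.
(p,q)=(7,0): 3·7+6·0=21≤34, 4·7+6·0=28≤29, objective 63.
(p,q)=(6,0): 3·6+6·0=18≤34, 4·6+6·0=24≤29, objective 54.
The best lattice point is (7,0), giving 63.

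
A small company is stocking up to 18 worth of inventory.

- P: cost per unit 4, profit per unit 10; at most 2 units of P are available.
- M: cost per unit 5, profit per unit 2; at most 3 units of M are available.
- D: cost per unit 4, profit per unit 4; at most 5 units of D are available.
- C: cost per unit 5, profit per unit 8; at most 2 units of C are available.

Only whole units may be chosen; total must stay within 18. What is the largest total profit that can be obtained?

2×P and 2×C: cost 18 ≤ 18, profit 2·10 + 2·8 = 36.
2×P, 1×D, and 1×C: cost 17 ≤ 18, profit 2·10 + 1·4 + 1·8 = 32.
Best is 36.

36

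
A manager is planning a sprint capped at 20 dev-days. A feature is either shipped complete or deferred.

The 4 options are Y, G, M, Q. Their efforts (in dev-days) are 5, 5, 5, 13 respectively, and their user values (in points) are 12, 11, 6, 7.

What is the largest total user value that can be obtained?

29

Allowing fractional choices, the relaxed optimum would be about 31.7, but features are indivisible.
Y + G + M: effort 5 + 5 + 5 = 15 ≤ 20, user value 12 + 11 + 6 = 29.
Y + G: effort 5 + 5 = 10 ≤ 20, user value 12 + 11 = 23.
Best is Y, G, and M with total user value 29.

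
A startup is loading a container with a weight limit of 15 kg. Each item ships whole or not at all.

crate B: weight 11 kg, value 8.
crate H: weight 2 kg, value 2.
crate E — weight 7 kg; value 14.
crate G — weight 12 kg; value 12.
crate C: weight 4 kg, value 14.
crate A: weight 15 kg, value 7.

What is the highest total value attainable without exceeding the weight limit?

30

crate H + crate E + crate C: weight 2 + 7 + 4 = 13 ≤ 15, value 2 + 14 + 14 = 30.
crate B + crate C: weight 11 + 4 = 15 ≤ 15, value 8 + 14 = 22.
crate E + crate C: weight 7 + 4 = 11 ≤ 15, value 14 + 14 = 28.
Best is crate H, crate E, and crate C with total value 30.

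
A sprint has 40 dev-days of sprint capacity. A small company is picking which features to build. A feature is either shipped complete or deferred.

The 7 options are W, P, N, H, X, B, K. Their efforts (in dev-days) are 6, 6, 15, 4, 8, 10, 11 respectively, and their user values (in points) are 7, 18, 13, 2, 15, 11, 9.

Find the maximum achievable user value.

This is a 0-1 knapsack instance.
Allowing fractional choices, the relaxed optimum would be about 59.7, but features are indivisible.
P + N + X + B: effort 6 + 15 + 8 + 10 = 39 ≤ 40, user value 18 + 13 + 15 + 11 = 57.
W + P + N + H + X: effort 6 + 6 + 15 + 4 + 8 = 39 ≤ 40, user value 7 + 18 + 13 + 2 + 15 = 55.
Best is P, N, X, and B with total user value 57.

57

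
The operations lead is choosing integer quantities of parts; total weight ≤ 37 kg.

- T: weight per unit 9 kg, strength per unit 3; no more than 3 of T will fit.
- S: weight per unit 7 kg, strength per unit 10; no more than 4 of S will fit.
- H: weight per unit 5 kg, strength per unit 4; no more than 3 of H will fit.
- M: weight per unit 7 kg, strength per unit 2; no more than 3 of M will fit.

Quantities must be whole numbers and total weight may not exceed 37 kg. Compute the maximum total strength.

4×S and 1×H: weight 33 ≤ 37, strength 4·10 + 1·4 = 44.
1×T and 4×S: weight 37 ≤ 37, strength 1·3 + 4·10 = 43.
Best is 44.

44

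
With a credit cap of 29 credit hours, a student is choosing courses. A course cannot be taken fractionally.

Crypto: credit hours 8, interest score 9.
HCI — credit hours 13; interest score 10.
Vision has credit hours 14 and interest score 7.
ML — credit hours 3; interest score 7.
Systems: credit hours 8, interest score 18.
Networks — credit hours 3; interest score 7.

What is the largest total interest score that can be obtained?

42

Allowing fractional choices, the relaxed optimum would be about 46.4, but courses are indivisible.
HCI + ML + Systems + Networks: credit hours 13 + 3 + 8 + 3 = 27 ≤ 29, interest score 10 + 7 + 18 + 7 = 42.
Crypto + ML + Systems + Networks: credit hours 8 + 3 + 8 + 3 = 22 ≤ 29, interest score 9 + 7 + 18 + 7 = 41.
Vision + ML + Systems + Networks: credit hours 14 + 3 + 8 + 3 = 28 ≤ 29, interest score 7 + 7 + 18 + 7 = 39.
Best is HCI, ML, Systems, and Networks with total interest score 42.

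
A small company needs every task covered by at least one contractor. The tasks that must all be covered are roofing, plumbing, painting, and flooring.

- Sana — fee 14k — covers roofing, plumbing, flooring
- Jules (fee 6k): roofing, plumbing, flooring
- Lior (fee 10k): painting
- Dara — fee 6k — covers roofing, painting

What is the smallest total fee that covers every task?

Choose Jules and Dara: together they cover roofing, plumbing, painting, flooring — every task.
Total fee: 6 + 6 = 12.
No cover costs less than 12.

12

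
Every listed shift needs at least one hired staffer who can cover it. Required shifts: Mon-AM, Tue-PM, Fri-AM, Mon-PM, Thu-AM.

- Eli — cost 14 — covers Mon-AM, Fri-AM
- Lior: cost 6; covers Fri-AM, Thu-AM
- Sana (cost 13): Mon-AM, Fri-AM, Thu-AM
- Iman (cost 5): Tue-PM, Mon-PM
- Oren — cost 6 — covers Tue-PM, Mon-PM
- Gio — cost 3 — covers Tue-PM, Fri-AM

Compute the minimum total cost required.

18

The greedy cost-per-new-shift heuristic would pick Gio, Iman, Lior, and Sana for 27, but a cheaper cover exists.
Choose Sana and Iman: together they cover Mon-AM, Tue-PM, Fri-AM, Mon-PM, Thu-AM — every shift.
Total cost: 13 + 5 = 18.
No cover costs less than 18.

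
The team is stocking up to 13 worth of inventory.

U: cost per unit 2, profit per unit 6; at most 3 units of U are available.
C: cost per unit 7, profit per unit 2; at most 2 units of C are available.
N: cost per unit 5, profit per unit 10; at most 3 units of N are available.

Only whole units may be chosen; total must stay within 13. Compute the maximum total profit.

28

This is a bounded integer knapsack.
1×U and 2×N: cost 12 ≤ 13, profit 1·6 + 2·10 = 26.
3×U and 1×N: cost 11 ≤ 13, profit 3·6 + 1·10 = 28.
Best is 28.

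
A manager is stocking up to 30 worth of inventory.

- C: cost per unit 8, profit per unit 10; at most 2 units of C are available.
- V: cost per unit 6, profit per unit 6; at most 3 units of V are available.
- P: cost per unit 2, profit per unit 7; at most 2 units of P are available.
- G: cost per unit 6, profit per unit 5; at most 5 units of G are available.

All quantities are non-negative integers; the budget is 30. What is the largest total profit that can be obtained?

This is a bounded integer knapsack.
1×C, 3×V, and 2×P: cost 30 ≤ 30, profit 1·10 + 3·6 + 2·7 = 42.
1×C, 2×V, 2×P, and 1×G: cost 30 ≤ 30, profit 1·10 + 2·6 + 2·7 + 1·5 = 41.
Best is 42.

42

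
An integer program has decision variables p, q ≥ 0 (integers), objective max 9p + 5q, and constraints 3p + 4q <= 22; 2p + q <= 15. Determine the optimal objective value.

63

(p,q)=(7,0): 3·7+4·0=21≤22, 2·7+1·0=14≤15, objective 63.
(p,q)=(6,1): 3·6+4·1=22≤22, 2·6+1·1=13≤15, objective 59.
(p,q)=(6,0): 3·6+4·0=18≤22, 2·6+1·0=12≤15, objective 54.
Maximum is 63 at (p,q)=(7,0).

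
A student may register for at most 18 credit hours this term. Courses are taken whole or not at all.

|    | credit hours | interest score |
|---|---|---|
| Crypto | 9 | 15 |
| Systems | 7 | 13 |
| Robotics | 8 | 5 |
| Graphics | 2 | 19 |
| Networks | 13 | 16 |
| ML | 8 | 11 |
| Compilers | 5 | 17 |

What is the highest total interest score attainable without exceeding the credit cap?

This is an integer program with binary decision variables.
Graphics + ML + Compilers: credit hours 2 + 8 + 5 = 15 ≤ 18, interest score 19 + 11 + 17 = 47.
Systems + Graphics + Compilers: credit hours 7 + 2 + 5 = 14 ≤ 18, interest score 13 + 19 + 17 = 49.
Crypto + Graphics + Compilers: credit hours 9 + 2 + 5 = 16 ≤ 18, interest score 15 + 19 + 17 = 51.
Best is Crypto, Graphics, and Compilers with total interest score 51.

51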